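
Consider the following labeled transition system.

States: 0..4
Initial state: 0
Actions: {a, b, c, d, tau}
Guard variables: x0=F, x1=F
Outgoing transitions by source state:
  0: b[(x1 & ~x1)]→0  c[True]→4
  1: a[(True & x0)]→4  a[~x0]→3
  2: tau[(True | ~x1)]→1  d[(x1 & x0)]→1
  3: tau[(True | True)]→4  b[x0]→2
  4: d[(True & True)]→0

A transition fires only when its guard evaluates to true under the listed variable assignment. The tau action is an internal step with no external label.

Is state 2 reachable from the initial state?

Answer: UNREACHABLE

Analysis:
After dropping false guards: 5 live edges.
L0 = {0}
L1 = {4}  cumulative {0,4}
Reach set: {0,4}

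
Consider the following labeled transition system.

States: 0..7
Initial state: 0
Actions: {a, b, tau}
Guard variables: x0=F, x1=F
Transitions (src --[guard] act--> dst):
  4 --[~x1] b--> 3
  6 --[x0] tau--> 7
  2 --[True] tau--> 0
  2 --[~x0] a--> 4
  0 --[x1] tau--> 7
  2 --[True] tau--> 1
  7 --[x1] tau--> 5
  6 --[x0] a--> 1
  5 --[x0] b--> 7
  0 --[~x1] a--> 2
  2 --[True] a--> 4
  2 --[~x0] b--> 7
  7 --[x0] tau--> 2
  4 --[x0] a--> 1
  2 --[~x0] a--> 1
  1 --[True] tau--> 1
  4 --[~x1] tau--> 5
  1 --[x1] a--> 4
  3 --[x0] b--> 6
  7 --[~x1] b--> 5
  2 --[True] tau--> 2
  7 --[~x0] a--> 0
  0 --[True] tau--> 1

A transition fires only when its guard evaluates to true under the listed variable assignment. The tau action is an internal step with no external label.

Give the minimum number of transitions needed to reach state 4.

Breadth-first toward 4:
  L0 = {0}
  L1 = {1,2}
  L2 = {4,7}
depth(4)=2, e.g. a·a

Answer: 2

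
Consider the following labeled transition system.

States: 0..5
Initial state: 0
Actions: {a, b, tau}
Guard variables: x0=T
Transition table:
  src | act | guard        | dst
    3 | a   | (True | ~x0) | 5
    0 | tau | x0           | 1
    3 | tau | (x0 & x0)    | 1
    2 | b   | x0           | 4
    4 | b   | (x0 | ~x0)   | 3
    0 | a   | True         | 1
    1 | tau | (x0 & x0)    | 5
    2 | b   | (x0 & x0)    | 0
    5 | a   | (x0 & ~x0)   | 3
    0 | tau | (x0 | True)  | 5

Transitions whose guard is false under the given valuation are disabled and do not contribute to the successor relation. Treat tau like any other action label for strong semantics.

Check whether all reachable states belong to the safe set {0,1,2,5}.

Allowed set {0,1,2,5}
R = {0,1,5}
  0: ✓
  1: ✓
  5: ✓

Answer: INVARIANT HOLDS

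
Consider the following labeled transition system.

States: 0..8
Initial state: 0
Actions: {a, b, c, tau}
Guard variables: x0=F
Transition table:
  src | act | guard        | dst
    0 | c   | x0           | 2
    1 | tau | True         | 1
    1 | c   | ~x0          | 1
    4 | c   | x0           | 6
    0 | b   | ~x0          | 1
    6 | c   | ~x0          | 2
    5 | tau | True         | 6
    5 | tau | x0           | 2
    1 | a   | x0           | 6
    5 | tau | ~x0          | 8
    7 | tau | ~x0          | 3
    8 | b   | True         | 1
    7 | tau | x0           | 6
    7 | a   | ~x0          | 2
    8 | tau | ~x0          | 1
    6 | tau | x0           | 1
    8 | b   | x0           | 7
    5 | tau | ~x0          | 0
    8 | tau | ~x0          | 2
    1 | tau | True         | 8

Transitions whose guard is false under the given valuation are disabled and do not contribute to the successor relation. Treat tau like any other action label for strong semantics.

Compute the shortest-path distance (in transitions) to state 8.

Layered search for 8:
  depth 0: {0}
  depth 1: {1}
  depth 2: {8}
8 enters at depth 2; path b·tau

Answer: 2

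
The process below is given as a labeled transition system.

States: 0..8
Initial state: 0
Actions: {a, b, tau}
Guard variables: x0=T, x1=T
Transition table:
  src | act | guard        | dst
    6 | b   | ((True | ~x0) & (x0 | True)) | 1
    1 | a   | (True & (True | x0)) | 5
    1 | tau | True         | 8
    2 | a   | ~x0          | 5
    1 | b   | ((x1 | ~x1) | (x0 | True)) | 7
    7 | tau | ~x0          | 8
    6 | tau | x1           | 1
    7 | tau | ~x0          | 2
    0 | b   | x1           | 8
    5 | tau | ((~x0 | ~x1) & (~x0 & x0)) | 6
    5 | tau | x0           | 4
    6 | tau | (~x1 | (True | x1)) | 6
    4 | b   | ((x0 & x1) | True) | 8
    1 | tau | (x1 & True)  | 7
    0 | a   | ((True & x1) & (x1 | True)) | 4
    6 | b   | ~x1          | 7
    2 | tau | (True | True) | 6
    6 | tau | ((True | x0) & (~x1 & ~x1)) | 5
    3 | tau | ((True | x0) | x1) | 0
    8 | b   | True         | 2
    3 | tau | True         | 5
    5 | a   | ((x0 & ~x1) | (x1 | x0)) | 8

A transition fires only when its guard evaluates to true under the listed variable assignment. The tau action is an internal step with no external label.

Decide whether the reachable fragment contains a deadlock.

Answer: DEADLOCK at state 7

Working:
R = {0,1,2,4,5,6,7,8}
  0: a→4  b→8  [2 out]
  1: a→5  b→7  tau→7  tau→8  [4 out]
  2: tau→6  [1 out]
  4: b→8  [1 out]
  5: a→8  tau→4  [2 out]
  6: b→1  tau→1  tau→6  [3 out]
  7: ∅  [STUCK]
  8: b→2  [1 out]
witness 7: b·b·tau·b·tau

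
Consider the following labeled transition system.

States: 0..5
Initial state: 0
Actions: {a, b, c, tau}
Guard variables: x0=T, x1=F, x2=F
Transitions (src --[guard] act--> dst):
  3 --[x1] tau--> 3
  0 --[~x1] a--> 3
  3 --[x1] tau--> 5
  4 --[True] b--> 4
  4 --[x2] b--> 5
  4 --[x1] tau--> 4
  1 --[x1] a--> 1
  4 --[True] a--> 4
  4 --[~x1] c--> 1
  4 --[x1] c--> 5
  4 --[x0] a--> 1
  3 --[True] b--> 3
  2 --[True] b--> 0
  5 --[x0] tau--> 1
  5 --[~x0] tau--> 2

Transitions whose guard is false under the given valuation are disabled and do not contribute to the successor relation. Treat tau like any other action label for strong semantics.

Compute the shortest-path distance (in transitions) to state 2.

Answer: UNREACHABLE

Trace:
Layered search for 2:
  L0 = {0}
  L1 = {3}
2 never appears.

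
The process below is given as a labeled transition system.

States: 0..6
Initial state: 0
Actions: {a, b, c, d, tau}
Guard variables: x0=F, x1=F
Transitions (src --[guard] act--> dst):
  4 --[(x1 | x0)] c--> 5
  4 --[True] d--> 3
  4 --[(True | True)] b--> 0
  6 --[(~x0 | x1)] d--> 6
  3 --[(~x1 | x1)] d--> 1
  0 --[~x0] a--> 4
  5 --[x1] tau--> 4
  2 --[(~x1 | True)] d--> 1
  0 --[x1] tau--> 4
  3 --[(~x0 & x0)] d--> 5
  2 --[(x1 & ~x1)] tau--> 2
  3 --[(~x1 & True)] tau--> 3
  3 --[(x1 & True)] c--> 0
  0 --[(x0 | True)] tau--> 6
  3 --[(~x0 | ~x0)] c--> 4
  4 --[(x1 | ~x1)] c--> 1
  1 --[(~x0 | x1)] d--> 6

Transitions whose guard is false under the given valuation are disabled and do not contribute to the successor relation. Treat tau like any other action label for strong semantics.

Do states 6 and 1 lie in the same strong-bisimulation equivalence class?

Compute ~ classes (split until stable):
  π0 = {{0,1,2,3,4,5,6}}
  π1 = {{0},{1,2,6},{3},{4},{5}}
5 equivalence class(es) (converged in 2)
class of 6: {1,2,6}; class of 1: {1,2,6}

Answer: BISIMILAR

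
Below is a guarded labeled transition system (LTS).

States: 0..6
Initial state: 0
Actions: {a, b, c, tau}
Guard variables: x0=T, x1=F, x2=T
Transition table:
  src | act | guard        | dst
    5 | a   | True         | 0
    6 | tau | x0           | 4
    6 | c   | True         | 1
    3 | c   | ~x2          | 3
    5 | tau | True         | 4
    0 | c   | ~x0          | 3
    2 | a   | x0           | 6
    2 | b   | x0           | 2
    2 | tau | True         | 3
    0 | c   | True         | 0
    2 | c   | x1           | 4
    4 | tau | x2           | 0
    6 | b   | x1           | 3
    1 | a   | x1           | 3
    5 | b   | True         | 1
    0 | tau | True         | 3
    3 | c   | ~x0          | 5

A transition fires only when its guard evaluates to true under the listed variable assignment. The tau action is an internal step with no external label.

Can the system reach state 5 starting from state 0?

Answer: UNREACHABLE

Analysis:
Guard filter leaves 11 enabled edge(s).
Layer 0: {0}
Layer 1: {3}  total {0,3}
R = {0,3}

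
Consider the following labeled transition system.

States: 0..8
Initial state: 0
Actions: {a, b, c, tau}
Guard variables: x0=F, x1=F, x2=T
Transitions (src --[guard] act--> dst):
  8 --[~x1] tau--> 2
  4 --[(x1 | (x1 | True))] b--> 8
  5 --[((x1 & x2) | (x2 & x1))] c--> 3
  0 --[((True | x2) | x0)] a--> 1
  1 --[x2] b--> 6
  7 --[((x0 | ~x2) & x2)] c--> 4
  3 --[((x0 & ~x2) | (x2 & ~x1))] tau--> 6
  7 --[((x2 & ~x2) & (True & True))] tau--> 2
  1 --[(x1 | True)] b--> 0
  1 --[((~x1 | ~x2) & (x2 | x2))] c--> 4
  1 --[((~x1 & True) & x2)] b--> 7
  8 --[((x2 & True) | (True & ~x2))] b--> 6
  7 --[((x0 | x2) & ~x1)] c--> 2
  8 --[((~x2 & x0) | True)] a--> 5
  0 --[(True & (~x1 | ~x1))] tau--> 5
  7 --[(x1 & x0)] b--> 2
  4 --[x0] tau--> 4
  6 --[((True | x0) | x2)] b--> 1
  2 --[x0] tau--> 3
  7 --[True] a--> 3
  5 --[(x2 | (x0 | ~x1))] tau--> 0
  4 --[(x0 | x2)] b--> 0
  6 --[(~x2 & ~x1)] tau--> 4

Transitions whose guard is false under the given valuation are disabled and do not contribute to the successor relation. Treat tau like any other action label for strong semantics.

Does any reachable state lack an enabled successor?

R = {0,1,2,3,4,5,6,7,8}
  0: a→1  tau→5  [2 out]
  1: b→0  b→6  b→7  c→4  [4 out]
  2: ∅  [no exit]
  3: tau→6  [1 out]
  4: b→0  b→8  [2 out]
  5: tau→0  [1 out]
  6: b→1  [1 out]
  7: a→3  c→2  [2 out]
  8: a→5  b→6  tau→2  [3 out]
witness 2: a·b·c

Answer: DEADLOCK at state 2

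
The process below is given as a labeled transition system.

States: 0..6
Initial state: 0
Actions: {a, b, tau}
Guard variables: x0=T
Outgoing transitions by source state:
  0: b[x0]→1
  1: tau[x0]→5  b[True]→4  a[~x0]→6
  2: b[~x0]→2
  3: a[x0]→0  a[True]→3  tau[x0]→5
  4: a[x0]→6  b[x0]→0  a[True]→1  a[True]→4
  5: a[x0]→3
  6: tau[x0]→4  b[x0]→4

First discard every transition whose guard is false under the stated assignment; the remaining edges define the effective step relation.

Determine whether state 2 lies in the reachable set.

13 transition(s) survive guard evaluation.
depth 0: {0}
depth 1: {1}  cumulative {0,1}
depth 2: {4,5}  cumulative {0,1,4,5}
depth 3: {3,6}  cumulative {0,1,3,4,5,6}
R = {0,1,3,4,5,6}

Answer: UNREACHABLE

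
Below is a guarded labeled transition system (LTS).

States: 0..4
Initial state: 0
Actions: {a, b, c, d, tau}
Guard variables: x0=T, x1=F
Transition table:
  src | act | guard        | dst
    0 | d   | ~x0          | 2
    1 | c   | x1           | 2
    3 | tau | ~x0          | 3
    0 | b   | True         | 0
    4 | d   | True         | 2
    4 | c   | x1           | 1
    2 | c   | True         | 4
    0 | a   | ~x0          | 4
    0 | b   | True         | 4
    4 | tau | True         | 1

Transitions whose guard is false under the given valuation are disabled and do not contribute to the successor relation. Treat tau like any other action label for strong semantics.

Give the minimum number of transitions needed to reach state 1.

Breadth-first toward 1:
  L0 = {0}
  L1 = {4}
  L2 = {1,2}
depth(1)=2, e.g. b·tau

Answer: 2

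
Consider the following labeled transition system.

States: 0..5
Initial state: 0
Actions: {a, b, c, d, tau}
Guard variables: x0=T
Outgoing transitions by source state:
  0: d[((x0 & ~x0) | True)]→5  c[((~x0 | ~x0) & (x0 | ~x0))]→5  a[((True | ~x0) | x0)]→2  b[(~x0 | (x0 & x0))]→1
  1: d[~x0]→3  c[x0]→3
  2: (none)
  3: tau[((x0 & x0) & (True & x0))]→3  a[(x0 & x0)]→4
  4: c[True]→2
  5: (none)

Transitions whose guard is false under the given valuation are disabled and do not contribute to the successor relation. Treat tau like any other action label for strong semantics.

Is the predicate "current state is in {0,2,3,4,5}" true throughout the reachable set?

Answer: INVARIANT VIOLATED at state 1

Trace:
Inv-set: {0,2,3,4,5}
R = {0,1,2,3,4,5}
  0: ✓
  1: ✗ unsafe
  2: ✓
  3: ✓
  4: ✓
  5: ✓
witness against invariant: b → 1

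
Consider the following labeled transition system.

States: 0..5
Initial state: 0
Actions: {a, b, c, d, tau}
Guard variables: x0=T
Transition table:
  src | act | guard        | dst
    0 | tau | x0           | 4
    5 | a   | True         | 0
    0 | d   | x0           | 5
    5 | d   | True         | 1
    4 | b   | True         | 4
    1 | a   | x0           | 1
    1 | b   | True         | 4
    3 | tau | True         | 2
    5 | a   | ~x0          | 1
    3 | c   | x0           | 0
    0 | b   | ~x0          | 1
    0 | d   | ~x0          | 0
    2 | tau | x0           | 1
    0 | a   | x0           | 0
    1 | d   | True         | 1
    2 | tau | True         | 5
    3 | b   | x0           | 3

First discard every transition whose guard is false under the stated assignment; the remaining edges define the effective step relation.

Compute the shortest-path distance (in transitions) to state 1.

Layered search for 1:
  depth 0: {0}
  depth 1: {4,5}
  depth 2: {1}
first hit 1 at d=2 via d·d

Answer: 2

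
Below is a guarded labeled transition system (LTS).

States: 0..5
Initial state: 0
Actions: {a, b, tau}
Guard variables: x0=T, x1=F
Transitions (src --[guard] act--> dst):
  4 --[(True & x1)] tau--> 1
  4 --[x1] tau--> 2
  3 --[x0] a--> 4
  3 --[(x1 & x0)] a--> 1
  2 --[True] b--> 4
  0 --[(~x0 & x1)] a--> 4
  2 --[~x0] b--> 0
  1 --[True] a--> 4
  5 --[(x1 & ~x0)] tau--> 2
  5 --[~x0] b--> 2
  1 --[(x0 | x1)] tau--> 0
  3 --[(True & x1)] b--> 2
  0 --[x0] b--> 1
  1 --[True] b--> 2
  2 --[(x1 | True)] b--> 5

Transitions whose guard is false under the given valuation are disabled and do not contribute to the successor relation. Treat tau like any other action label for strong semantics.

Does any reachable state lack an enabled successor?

Answer: DEADLOCK at state 4

Analysis:
R = {0,1,2,4,5}
  0: b→1  [1 exit(s)]
  1: a→4  b→2  tau→0  [3 exit(s)]
  2: b→4  b→5  [2 exit(s)]
  4: ∅  [no exit]
  5: ∅  [no exit]
trace reaching 4: b·a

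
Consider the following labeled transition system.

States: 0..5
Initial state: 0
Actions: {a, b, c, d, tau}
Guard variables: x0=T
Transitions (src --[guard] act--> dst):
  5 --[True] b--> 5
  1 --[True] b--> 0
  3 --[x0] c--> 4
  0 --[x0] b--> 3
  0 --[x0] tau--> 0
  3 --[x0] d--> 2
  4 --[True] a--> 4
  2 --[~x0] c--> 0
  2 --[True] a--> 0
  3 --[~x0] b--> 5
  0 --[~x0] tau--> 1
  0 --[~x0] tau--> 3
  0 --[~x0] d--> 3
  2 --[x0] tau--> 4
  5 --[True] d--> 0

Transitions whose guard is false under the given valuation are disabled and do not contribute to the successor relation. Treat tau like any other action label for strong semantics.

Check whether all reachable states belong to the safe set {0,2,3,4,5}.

Safe = {0,2,3,4,5}
Reach set: {0,2,3,4}
  0: safe
  2: safe
  3: safe
  4: safe

Answer: INVARIANT HOLDS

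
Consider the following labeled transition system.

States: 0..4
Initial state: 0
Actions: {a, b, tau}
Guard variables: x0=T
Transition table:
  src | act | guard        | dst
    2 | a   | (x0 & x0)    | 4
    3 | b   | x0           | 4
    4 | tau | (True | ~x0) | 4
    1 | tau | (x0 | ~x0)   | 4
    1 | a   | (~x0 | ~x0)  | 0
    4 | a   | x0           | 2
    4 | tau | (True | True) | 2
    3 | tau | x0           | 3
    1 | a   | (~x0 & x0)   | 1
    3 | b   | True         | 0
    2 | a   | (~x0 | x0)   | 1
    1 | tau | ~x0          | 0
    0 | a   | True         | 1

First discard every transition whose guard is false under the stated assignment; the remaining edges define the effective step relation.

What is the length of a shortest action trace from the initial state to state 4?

Layered search for 4:
  L0 = {0}
  L1 = {1}
  L2 = {4}
depth(4)=2, e.g. a·tau

Answer: 2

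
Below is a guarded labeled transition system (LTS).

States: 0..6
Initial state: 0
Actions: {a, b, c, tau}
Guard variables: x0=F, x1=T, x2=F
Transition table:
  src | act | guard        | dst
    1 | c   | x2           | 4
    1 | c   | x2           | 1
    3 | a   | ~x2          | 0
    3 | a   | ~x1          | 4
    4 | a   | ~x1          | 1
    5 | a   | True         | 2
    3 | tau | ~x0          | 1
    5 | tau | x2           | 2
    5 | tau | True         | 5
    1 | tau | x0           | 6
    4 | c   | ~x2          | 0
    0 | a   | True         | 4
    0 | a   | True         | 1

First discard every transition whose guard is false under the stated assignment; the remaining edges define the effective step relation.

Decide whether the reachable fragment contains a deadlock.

Answer: DEADLOCK at state 1

Working:
R = {0,1,4}
  0: a→1  a→4  [deg 2]
  1: ∅  [STUCK]
  4: c→0  [deg 1]
Path to 1: a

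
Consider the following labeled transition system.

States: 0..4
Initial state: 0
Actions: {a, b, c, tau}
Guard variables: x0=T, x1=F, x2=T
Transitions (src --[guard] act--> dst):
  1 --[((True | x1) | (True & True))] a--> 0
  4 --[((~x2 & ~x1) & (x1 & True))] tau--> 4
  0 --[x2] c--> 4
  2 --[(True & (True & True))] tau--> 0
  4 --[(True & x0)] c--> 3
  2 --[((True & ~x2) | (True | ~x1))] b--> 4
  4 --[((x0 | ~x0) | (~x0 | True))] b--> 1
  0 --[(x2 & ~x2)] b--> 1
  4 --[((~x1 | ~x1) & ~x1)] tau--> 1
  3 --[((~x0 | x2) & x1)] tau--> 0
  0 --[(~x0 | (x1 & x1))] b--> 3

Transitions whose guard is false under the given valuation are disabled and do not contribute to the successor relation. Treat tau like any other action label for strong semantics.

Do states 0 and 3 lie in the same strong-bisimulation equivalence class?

Compute ~ classes (split until stable):
  π0 = {{0,1,2,3,4}}
  π1 = {{0},{1},{2},{3},{4}}
5 equivalence class(es) (converged in 2)
[0]={0}  [3]={3}

Answer: NOT BISIMILAR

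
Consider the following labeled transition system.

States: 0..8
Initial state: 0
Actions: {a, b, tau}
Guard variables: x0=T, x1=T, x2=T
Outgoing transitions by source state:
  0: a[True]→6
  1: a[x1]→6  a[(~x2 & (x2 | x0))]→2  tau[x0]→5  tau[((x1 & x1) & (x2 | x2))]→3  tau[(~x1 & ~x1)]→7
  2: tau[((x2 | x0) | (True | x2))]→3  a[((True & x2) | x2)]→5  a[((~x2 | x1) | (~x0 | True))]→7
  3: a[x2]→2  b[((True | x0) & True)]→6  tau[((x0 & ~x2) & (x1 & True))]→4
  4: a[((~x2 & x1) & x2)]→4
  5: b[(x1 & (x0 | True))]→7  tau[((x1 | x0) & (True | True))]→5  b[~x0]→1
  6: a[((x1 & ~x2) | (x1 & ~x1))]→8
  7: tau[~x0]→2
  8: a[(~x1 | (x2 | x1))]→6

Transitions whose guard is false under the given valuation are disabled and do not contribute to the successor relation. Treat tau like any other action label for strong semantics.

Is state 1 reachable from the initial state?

After dropping false guards: 12 live edges.
depth 0: {0}
depth 1: {6}  now seen {0,6}
Reach set: {0,6}

Answer: UNREACHABLE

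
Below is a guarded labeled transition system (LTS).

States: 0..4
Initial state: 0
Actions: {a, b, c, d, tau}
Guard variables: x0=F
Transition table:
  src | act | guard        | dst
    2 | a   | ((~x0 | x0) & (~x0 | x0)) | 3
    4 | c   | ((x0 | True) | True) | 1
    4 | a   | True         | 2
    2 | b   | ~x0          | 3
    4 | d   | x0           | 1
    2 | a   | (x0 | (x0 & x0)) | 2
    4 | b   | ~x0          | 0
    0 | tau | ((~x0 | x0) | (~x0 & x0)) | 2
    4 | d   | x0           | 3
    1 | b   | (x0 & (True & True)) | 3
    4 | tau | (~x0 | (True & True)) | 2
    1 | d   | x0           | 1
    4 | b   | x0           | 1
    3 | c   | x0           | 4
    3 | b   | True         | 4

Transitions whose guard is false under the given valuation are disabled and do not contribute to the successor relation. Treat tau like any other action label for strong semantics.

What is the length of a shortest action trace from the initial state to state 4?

Answer: 3

Trace:
Layered search for 4:
  L0 = {0}
  L1 = {2}
  L2 = {3}
  L3 = {4}
first hit 4 at d=3 via tau·a·b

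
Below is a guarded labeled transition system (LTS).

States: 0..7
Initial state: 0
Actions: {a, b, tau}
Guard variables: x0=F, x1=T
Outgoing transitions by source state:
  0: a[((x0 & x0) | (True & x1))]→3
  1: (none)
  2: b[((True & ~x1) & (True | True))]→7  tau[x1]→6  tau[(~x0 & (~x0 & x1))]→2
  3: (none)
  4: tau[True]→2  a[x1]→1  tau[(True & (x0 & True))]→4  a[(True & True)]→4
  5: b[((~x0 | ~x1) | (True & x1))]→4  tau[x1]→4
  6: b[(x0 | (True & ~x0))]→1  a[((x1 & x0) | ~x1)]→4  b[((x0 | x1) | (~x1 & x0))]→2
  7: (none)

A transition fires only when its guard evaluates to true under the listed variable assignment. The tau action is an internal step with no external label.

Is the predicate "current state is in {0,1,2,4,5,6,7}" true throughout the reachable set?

Answer: INVARIANT VIOLATED at state 3

Working:
Inv-set: {0,1,2,4,5,6,7}
Reach set: {0,3}
  0: ✓
  3: VIOLATES
witness against invariant: a → 3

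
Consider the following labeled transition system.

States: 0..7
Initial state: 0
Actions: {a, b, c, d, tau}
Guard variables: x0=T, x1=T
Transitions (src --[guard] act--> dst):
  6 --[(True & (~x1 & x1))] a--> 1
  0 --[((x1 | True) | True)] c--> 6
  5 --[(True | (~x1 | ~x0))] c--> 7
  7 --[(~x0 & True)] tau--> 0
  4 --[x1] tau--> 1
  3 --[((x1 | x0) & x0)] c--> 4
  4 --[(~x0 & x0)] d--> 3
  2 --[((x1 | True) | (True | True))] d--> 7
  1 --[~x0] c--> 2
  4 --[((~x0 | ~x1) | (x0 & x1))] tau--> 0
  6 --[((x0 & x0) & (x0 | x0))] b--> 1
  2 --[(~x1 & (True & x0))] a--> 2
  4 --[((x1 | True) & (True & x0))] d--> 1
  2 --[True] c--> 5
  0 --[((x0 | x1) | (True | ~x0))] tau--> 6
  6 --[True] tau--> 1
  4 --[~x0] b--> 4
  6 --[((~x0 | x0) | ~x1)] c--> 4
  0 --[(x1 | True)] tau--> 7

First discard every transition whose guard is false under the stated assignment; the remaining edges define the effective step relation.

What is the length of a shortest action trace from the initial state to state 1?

Answer: 2

Working:
BFS to 1:
  L0 = {0}
  L1 = {6,7}
  L2 = {1,4}
depth(1)=2, e.g. c·b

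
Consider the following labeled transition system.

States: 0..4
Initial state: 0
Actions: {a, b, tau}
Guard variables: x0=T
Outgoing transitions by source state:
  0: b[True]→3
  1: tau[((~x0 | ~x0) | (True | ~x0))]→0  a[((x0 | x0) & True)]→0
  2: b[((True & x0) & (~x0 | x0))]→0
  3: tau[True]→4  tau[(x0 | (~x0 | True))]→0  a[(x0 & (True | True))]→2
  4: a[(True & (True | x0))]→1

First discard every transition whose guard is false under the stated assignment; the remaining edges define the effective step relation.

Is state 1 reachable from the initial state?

Answer: REACHABLE

Analysis:
Guard filter leaves 8 enabled edge(s).
Layer 0: {0}
Layer 1: {3}  total {0,3}
Layer 2: {2,4}  total {0,2,3,4}
Layer 3: {1}  total {0,1,2,3,4}
Reach set: {0,1,2,3,4}
trace reaching 1: b·tau·a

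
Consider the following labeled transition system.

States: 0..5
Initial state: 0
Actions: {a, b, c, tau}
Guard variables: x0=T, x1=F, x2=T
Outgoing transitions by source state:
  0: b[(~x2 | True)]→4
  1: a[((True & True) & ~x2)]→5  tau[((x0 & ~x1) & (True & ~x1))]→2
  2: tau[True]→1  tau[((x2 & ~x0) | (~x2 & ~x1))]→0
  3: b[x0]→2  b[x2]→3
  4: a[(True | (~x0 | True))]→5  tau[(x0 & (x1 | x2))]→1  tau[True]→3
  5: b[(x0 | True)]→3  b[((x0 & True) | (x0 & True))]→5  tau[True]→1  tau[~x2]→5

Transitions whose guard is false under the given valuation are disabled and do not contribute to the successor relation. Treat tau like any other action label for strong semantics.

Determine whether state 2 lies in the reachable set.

Answer: REACHABLE

Working:
Guard filter leaves 11 enabled edge(s).
depth 0: {0}
depth 1: {4}  cumulative {0,4}
depth 2: {1,3,5}  cumulative {0,1,3,4,5}
depth 3: {2}  cumulative {0,1,2,3,4,5}
R = {0,1,2,3,4,5}
witness 2: b·tau·tau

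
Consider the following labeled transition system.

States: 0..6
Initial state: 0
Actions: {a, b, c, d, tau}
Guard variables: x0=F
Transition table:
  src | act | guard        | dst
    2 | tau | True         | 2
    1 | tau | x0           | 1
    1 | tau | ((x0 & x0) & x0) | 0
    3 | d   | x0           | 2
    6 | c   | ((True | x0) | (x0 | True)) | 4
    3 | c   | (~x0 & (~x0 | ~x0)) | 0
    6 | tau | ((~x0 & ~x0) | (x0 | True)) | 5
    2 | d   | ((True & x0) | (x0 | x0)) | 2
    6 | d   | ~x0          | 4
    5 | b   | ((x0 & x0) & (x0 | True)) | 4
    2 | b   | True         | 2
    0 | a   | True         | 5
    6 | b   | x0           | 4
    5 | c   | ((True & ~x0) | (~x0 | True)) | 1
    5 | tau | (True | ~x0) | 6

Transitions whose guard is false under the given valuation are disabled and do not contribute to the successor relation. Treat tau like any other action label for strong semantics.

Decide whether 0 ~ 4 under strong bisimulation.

Answer: NOT BISIMILAR

Working:
Bisimulation quotient by refinement:
  π0 = {{0,1,2,3,4,5,6}}
  π1 = {{0},{1,4},{2},{3},{5},{6}}
stable after 2 split(s): 6 block(s)
class of 0: {0}; class of 4: {1,4}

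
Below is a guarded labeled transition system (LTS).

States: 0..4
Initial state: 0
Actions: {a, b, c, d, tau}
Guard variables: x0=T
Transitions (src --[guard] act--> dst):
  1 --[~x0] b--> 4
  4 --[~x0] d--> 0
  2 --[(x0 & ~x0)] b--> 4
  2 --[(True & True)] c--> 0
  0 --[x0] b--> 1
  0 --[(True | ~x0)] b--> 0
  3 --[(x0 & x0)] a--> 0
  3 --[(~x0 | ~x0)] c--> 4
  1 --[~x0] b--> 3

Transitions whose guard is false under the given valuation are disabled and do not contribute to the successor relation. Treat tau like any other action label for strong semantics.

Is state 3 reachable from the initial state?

Answer: UNREACHABLE

Trace:
4 transition(s) survive guard evaluation.
Layer 0: {0}
Layer 1: {1}  total {0,1}
Reachable = {0,1}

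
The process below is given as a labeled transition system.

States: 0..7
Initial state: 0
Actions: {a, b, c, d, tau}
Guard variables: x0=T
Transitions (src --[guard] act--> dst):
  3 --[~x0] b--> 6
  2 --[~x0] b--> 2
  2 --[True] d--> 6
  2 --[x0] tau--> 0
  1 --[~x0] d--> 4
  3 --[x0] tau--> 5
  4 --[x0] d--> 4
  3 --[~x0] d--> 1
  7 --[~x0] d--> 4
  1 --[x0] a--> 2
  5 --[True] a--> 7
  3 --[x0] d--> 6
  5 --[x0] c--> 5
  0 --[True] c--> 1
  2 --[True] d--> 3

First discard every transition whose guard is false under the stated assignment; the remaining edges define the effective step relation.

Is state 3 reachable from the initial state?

10 transition(s) survive guard evaluation.
L0 = {0}
L1 = {1}  total {0,1}
L2 = {2}  total {0,1,2}
L3 = {3,6}  total {0,1,2,3,6}
L4 = {5}  total {0,1,2,3,5,6}
L5 = {7}  total {0,1,2,3,5,6,7}
Reach set: {0,1,2,3,5,6,7}
witness 3: c·a·d

Answer: REACHABLE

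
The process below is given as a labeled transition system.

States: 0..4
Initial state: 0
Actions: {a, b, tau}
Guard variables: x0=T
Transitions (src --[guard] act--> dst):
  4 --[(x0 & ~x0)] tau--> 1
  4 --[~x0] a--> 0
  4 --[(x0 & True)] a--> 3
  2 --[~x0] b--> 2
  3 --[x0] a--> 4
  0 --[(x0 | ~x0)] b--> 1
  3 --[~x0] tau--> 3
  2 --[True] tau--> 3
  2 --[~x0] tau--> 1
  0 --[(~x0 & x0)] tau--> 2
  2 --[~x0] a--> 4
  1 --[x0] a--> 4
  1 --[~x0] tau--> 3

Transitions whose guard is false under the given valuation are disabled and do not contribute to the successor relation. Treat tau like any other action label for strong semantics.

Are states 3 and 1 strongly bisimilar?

Refine partition for ~:
  π0 = {{0,1,2,3,4}}
  π1 = {{0},{1,3,4},{2}}
3 equivalence class(es) (converged in 2)
3∈{1,3,4}, 1∈{1,3,4}

Answer: BISIMILAR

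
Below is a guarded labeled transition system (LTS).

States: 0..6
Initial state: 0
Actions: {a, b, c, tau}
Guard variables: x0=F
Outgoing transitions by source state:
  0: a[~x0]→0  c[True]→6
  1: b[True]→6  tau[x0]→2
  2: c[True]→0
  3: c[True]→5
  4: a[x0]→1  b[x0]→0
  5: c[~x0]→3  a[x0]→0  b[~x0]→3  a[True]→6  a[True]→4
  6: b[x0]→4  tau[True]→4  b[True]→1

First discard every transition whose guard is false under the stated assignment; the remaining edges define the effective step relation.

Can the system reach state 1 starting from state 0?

11 transition(s) survive guard evaluation.
L0 = {0}
L1 = {6}  total {0,6}
L2 = {1,4}  total {0,1,4,6}
Reach set: {0,1,4,6}
witness 1: c·b

Answer: REACHABLE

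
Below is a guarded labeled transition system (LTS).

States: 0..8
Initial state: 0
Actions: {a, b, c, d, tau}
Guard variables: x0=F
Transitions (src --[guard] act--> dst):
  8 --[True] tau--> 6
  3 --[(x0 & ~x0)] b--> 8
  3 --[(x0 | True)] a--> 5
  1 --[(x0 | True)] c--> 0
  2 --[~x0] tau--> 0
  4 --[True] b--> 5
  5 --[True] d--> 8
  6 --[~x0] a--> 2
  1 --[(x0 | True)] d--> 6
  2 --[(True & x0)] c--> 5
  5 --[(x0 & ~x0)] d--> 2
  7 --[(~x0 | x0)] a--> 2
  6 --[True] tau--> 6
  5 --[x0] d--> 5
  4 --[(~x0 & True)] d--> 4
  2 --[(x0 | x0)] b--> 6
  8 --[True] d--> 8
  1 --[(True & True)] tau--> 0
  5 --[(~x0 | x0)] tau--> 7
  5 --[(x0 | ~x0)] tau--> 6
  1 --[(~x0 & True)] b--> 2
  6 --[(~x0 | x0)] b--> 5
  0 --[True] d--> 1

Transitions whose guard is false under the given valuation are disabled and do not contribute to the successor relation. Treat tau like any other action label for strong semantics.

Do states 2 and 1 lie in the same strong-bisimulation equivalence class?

Answer: NOT BISIMILAR

Trace:
Compute ~ classes (split until stable):
  P[0] = {{0,1,2,3,4,5,6,7,8}}
  P[1] = {{0},{1},{2},{3,7},{4},{5,8},{6}}
  P[2] = {{0},{1},{2},{3},{4},{5},{6},{7},{8}}
9 equivalence class(es) (converged in 3)
[2]={2}  [1]={1}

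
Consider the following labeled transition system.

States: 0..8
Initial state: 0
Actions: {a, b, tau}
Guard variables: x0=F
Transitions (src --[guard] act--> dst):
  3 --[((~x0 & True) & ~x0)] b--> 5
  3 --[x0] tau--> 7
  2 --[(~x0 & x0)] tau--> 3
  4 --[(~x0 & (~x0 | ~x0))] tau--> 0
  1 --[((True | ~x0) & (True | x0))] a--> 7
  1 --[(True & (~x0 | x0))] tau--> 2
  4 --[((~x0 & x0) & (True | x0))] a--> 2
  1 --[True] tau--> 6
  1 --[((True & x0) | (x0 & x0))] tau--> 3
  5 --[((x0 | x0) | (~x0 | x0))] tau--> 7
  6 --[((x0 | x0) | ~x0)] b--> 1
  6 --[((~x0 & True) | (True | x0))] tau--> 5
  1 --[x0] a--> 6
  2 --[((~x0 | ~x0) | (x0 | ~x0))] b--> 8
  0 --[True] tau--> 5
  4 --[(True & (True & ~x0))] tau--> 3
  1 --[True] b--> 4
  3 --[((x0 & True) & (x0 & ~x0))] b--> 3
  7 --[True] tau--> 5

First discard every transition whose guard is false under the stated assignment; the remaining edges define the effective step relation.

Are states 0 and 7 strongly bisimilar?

Answer: BISIMILAR

Working:
Refine partition for ~:
  π0 = {{0,1,2,3,4,5,6,7,8}}
  π1 = {{0,4,5,7},{1},{2,3},{6},{8}}
  π2 = {{0,5,7},{1},{2},{3},{4},{6},{8}}
7 equivalence class(es) (converged in 3)
class of 0: {0,5,7}; class of 7: {0,5,7}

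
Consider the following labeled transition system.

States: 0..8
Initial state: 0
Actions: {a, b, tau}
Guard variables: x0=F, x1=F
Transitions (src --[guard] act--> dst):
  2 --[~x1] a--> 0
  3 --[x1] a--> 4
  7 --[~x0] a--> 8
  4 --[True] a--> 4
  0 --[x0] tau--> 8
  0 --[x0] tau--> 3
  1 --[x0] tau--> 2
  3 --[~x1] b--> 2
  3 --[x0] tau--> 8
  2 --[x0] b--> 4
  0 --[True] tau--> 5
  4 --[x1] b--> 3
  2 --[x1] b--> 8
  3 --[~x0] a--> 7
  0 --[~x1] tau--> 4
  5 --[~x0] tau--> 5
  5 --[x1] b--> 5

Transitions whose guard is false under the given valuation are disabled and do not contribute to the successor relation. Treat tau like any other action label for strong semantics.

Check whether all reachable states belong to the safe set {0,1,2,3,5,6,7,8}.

Answer: INVARIANT VIOLATED at state 4

Analysis:
Inv-set: {0,1,2,3,5,6,7,8}
R = {0,4,5}
  0: ✓
  4: ✗ unsafe
  5: ✓
counterexample path to 4: tau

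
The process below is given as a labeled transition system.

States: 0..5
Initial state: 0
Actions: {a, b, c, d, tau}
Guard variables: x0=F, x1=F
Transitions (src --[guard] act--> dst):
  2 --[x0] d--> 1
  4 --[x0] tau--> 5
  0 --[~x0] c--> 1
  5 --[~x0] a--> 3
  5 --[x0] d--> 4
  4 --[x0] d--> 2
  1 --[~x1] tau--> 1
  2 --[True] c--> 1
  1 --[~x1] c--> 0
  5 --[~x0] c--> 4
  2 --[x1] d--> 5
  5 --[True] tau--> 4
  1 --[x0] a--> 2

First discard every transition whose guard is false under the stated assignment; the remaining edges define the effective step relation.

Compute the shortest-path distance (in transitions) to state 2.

Answer: UNREACHABLE

Working:
Breadth-first toward 2:
  L0 = {0}
  L1 = {1}
2 never appears.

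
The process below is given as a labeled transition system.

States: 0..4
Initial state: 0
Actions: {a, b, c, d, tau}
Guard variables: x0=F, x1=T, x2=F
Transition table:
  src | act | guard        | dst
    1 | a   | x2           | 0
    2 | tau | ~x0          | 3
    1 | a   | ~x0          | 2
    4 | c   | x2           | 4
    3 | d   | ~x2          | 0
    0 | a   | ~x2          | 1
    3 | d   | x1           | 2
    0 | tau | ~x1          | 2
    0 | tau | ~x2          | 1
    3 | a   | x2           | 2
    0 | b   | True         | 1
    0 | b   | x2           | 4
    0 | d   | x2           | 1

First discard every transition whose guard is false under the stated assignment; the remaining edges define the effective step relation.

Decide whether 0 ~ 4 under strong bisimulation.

Bisimulation quotient by refinement:
  round 0: {{0,1,2,3,4}}
  round 1: {{0},{1},{2},{3},{4}}
stable after 2 split(s): 5 block(s)
0∈{0}, 4∈{4}

Answer: NOT BISIMILAR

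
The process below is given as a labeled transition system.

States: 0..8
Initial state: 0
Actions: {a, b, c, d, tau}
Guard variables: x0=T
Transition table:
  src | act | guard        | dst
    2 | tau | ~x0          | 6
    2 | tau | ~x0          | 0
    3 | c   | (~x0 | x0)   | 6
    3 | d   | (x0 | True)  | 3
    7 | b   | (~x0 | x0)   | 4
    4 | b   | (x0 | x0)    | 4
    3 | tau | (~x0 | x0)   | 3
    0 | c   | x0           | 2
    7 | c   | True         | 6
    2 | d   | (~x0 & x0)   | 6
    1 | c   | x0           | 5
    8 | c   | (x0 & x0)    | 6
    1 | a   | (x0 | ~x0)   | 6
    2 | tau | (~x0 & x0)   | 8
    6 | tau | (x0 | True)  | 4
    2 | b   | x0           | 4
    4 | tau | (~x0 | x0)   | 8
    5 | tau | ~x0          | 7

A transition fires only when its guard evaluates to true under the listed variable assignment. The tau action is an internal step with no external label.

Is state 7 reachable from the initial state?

Guard filter leaves 13 enabled edge(s).
depth 0: {0}
depth 1: {2}  total {0,2}
depth 2: {4}  total {0,2,4}
depth 3: {8}  total {0,2,4,8}
depth 4: {6}  total {0,2,4,6,8}
Reachable = {0,2,4,6,8}

Answer: UNREACHABLE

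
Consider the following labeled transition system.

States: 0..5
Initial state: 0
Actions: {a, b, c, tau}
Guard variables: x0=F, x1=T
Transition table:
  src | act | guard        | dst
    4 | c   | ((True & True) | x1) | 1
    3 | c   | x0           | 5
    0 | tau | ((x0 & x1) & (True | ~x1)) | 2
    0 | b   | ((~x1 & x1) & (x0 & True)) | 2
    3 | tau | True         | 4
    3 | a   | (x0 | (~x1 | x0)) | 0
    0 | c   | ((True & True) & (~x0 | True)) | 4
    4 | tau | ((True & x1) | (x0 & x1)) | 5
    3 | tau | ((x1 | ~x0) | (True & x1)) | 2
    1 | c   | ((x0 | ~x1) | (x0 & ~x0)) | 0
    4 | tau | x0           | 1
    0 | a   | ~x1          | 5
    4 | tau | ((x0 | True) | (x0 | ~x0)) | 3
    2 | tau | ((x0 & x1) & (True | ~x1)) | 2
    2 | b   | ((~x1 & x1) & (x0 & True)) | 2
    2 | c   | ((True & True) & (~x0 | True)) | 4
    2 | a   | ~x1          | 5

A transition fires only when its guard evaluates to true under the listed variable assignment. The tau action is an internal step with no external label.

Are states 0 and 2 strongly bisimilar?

Bisimulation quotient by refinement:
  π0 = {{0,1,2,3,4,5}}
  π1 = {{0,2},{1,5},{3},{4}}
stable after 2 split(s): 4 block(s)
0∈{0,2}, 2∈{0,2}

Answer: BISIMILAR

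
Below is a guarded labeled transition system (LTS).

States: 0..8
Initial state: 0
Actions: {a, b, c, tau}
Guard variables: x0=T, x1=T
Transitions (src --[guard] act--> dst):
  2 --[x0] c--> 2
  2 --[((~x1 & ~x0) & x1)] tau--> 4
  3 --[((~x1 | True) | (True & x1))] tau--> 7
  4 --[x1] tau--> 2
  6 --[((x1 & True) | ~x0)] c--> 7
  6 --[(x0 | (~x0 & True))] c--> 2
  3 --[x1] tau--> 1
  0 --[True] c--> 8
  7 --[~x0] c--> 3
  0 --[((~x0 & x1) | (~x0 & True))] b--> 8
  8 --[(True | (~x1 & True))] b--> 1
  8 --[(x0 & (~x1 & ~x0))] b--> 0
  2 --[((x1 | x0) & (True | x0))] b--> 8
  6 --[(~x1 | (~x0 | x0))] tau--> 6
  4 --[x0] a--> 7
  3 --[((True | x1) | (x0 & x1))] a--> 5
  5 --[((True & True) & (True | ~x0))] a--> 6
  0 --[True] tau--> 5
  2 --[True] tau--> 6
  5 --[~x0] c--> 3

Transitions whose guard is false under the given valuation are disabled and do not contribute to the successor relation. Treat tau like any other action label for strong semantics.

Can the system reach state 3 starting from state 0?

15 transition(s) survive guard evaluation.
L0 = {0}
L1 = {5,8}  now seen {0,5,8}
L2 = {1,6}  now seen {0,1,5,6,8}
L3 = {2,7}  now seen {0,1,2,5,6,7,8}
Reachable = {0,1,2,5,6,7,8}

Answer: UNREACHABLE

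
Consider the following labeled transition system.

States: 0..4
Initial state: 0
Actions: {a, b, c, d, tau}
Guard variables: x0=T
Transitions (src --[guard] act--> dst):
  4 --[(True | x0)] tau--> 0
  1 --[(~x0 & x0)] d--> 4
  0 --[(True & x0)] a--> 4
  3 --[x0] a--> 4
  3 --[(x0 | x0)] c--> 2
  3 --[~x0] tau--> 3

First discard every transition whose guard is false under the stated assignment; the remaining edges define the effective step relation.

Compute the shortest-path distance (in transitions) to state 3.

BFS to 3:
  Layer 0: {0}
  Layer 1: {4}
3 never appears.

Answer: UNREACHABLE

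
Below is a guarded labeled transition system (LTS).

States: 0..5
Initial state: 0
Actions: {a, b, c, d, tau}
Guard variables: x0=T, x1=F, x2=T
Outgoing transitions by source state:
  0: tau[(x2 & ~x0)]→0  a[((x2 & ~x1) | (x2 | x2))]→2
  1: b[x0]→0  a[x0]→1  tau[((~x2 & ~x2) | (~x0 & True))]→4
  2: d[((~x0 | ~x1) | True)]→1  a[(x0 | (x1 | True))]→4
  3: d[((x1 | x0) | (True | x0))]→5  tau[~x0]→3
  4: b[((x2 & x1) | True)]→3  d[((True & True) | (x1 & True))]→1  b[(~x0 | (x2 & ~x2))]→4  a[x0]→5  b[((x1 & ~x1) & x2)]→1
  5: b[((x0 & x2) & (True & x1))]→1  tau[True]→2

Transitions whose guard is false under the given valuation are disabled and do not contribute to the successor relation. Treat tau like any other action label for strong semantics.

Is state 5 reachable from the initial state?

After dropping false guards: 10 live edges.
Layer 0: {0}
Layer 1: {2}  cumulative {0,2}
Layer 2: {1,4}  cumulative {0,1,2,4}
Layer 3: {3,5}  cumulative {0,1,2,3,4,5}
Reach set: {0,1,2,3,4,5}
witness 5: a·a·a

Answer: REACHABLE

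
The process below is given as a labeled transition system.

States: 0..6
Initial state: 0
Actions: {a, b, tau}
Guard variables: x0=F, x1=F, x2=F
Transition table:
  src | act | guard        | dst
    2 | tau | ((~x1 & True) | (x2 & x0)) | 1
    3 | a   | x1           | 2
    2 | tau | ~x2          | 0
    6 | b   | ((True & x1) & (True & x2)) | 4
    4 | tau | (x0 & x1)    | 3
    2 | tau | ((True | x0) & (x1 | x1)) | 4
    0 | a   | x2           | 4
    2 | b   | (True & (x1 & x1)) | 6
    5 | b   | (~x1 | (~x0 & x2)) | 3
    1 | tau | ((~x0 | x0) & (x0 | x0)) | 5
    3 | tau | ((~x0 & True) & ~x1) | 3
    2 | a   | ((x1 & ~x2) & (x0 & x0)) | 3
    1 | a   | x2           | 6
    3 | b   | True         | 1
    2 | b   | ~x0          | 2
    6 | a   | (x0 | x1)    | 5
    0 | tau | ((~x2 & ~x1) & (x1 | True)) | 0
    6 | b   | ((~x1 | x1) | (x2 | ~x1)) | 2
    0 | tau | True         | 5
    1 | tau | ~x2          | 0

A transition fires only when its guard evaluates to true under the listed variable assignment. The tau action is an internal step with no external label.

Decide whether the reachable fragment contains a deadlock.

Reachable = {0,1,3,5}
  0: tau→0  tau→5  [2 exit(s)]
  1: tau→0  [1 exit(s)]
  3: b→1  tau→3  [2 exit(s)]
  5: b→3  [1 exit(s)]

Answer: DEADLOCK-FREE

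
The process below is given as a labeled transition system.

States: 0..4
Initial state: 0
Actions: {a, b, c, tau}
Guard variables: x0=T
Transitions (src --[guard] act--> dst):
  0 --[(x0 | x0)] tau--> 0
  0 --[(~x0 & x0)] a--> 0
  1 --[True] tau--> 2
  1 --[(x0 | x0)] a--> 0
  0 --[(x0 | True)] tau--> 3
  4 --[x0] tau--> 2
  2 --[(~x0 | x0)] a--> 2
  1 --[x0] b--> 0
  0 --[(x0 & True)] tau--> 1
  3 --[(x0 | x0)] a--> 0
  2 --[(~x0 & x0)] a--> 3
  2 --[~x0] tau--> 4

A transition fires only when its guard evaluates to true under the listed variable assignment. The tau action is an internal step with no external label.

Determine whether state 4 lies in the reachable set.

Guard filter leaves 9 enabled edge(s).
L0 = {0}
L1 = {1,3}  cumulative {0,1,3}
L2 = {2}  cumulative {0,1,2,3}
Reachable = {0,1,2,3}

Answer: UNREACHABLE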